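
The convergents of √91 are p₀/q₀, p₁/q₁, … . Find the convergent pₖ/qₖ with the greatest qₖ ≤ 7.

√91 = [9; 1, 1, 5, 1, 5, 1, 1, 18, …] (period length 8).
Convergents:
  p_0/q_0 = 9/1
  p_1/q_1 = 10/1
  p_2/q_2 = 19/2
  p_3/q_3 = 105/11
q_2 = 2 ≤ 7 < 11 = q_3, so the answer is 19/2.

19/2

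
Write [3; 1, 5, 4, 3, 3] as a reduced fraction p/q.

Using pₖ = aₖpₖ₋₁ + pₖ₋₂ and qₖ = aₖqₖ₋₁ + qₖ₋₂:
  k=0: a=3, p=3, q=1
  k=1: a=1, p=4, q=1
  k=2: a=5, p=23, q=6
  k=3: a=4, p=96, q=25
  k=4: a=3, p=311, q=81
  k=5: a=3, p=1029, q=268

1029/268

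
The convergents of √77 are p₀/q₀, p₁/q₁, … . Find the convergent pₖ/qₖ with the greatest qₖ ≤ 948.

√77 = [8; 1, 3, 2, 3, 1, 16, …] (period length 6).
Convergents:
  p_0/q_0 = 8/1
  p_1/q_1 = 9/1
  p_2/q_2 = 35/4
  p_3/q_3 = 79/9
  p_4/q_4 = 272/31
  p_5/q_5 = 351/40
  p_6/q_6 = 5888/671
  p_7/q_7 = 6239/711
  p_8/q_8 = 24605/2804
q_7 = 711 ≤ 948 < 2804 = q_8, so the answer is 6239/711.

6239/711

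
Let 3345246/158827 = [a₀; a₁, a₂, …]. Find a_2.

3345246 = 21·158827 + 9879   →  a_0 = 21
158827 = 16·9879 + 763   →  a_1 = 16
9879 = 12·763 + 723   →  a_2 = 12

12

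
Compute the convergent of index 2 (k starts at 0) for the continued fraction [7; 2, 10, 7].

157/21

Using pₖ = aₖpₖ₋₁ + pₖ₋₂, qₖ = aₖqₖ₋₁ + qₖ₋₂ (with p₋₁=1, p₋₂=0, q₋₁=0, q₋₂=1):
  k=0: a=7, p=7, q=1
  k=1: a=2, p=15, q=2
  k=2: a=10, p=157, q=21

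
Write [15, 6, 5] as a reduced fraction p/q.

470/31

Using pₖ = aₖpₖ₋₁ + pₖ₋₂ and qₖ = aₖqₖ₋₁ + qₖ₋₂:
  k=0: a=15, p=15, q=1
  k=1: a=6, p=91, q=6
  k=2: a=5, p=470, q=31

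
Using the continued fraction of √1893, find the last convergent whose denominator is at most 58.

2480/57

√1893 = [43; 1, 1, 28, 1, 1, 86, …] (period length 6).
Convergents:
  p_0/q_0 = 43/1
  p_1/q_1 = 44/1
  p_2/q_2 = 87/2
  p_3/q_3 = 2480/57
  p_4/q_4 = 2567/59
q_3 = 57 ≤ 58 < 59 = q_4, so the answer is 2480/57.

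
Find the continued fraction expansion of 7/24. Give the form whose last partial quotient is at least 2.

7 = 0·24 + 7
24 = 3·7 + 3
7 = 2·3 + 1
3 = 3·1 + 0  (stop)
So 7/24 = [0; 3, 2, 3].

[0; 3, 2, 3]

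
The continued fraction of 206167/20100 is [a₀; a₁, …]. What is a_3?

206167 = 10·20100 + 5167   →  a_0 = 10
20100 = 3·5167 + 4599   →  a_1 = 3
5167 = 1·4599 + 568   →  a_2 = 1
4599 = 8·568 + 55   →  a_3 = 8

8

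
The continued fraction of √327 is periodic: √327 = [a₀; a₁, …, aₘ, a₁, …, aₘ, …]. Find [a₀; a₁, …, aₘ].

[18; 12, 36]

a₀ = ⌊√327⌋ = 18.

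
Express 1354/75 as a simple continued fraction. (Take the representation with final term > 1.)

[18; 18, 1, 3]

1354 = 18*75 + 4
75 = 18*4 + 3
4 = 1*3 + 1
3 = 3*1 + 0  (stop)
So 1354/75 = [18; 18, 1, 3].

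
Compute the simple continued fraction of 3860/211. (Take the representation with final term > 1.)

[18; 3, 2, 2, 12]

3860 = 18×211 + 62
211 = 3×62 + 25
62 = 2×25 + 12
25 = 2×12 + 1
12 = 12×1 + 0  (stop)
So 3860/211 = [18; 3, 2, 2, 12].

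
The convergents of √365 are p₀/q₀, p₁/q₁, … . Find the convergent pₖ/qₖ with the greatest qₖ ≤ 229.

√365 = [19; 9, 1, 1, 9, 38, …] (period length 5).
Convergents:
  p_0/q_0 = 19/1
  p_1/q_1 = 172/9
  p_2/q_2 = 191/10
  p_3/q_3 = 363/19
  p_4/q_4 = 3458/181
  p_5/q_5 = 131767/6897
q_4 = 181 ≤ 229 < 6897 = q_5, so the answer is 3458/181.

3458/181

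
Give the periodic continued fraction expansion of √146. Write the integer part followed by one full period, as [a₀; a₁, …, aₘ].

[12; 12, 24]

a₀ = ⌊√146⌋ = 12.
With m₀=0, d₀=1 and mₖ₊₁ = dₖaₖ − mₖ, dₖ₊₁ = (n − mₖ₊₁²)/dₖ, aₖ₊₁ = ⌊(a₀+mₖ₊₁)/dₖ₊₁⌋:
  k=1: m=12, d=2, a=12
  k=2: m=12, d=1, a=24
d=1 and a=2a₀=24 at k=2, so the next step gives (m, d) = (12, 2) again — its k=1 value — and the period has length 2.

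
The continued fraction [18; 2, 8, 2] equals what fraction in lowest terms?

665/36

Using pₖ = aₖpₖ₋₁ + pₖ₋₂ and qₖ = aₖqₖ₋₁ + qₖ₋₂:
  k=0: a=18, p=18, q=1
  k=1: a=2, p=37, q=2
  k=2: a=8, p=314, q=17
  k=3: a=2, p=665, q=36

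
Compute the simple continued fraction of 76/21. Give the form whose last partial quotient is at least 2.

[3; 1, 1, 1, 1, 1, 2]

76 = 3·21 + 13
21 = 1·13 + 8
13 = 1·8 + 5
8 = 1·5 + 3
5 = 1·3 + 2
3 = 1·2 + 1
2 = 2·1 + 0  (stop)
So 76/21 = [3; 1, 1, 1, 1, 1, 2].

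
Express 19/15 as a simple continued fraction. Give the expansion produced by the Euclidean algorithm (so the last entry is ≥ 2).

19 = 1·15 + 4
15 = 3·4 + 3
4 = 1·3 + 1
3 = 3·1 + 0  (stop)
So 19/15 = [1; 3, 1, 3].

[1; 3, 1, 3]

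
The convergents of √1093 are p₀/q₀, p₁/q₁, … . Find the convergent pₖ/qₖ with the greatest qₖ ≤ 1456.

18018/545

√1093 = [33; 16, 1, 1, 16, 66, …] (period length 5).
Convergents:
  p_0/q_0 = 33/1
  p_1/q_1 = 529/16
  p_2/q_2 = 562/17
  p_3/q_3 = 1091/33
  p_4/q_4 = 18018/545
  p_5/q_5 = 1190279/36003
q_4 = 545 ≤ 1456 < 36003 = q_5, so the answer is 18018/545.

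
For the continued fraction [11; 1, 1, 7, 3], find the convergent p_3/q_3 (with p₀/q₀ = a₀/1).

Using pₖ = aₖpₖ₋₁ + pₖ₋₂, qₖ = aₖqₖ₋₁ + qₖ₋₂ (with p₋₁=1, p₋₂=0, q₋₁=0, q₋₂=1):
  k=0: a=11, p=11, q=1
  k=1: a=1, p=12, q=1
  k=2: a=1, p=23, q=2
  k=3: a=7, p=173, q=15

173/15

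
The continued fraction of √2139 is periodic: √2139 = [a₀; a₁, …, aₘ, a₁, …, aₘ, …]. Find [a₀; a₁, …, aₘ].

a₀ = ⌊√2139⌋ = 46.
With m₀=0, d₀=1 and mₖ₊₁ = dₖaₖ − mₖ, dₖ₊₁ = (n − mₖ₊₁²)/dₖ, aₖ₊₁ = ⌊(a₀+mₖ₊₁)/dₖ₊₁⌋:
  k=1: m=46, d=23, a=4
  k=2: m=46, d=1, a=92
d=1 and a=2a₀=92 at k=2, so the next step gives (m, d) = (46, 23) again — its k=1 value — and the period has length 2.

[46; 4, 92]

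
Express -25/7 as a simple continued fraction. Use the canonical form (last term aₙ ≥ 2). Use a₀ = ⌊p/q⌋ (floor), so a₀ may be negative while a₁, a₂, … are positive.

-25 = -4·7 + 3
7 = 2·3 + 1
3 = 3·1 + 0  (stop)
So -25/7 = [-4; 2, 3].

[-4; 2, 3]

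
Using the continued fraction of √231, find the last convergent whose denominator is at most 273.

2295/151

√231 = [15; 5, 30, …] (period length 2).
Convergents:
  p_0/q_0 = 15/1
  p_1/q_1 = 76/5
  p_2/q_2 = 2295/151
  p_3/q_3 = 11551/760
q_2 = 151 ≤ 273 < 760 = q_3, so the answer is 2295/151.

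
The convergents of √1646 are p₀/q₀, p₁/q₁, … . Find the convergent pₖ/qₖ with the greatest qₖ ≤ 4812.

80655/1988

√1646 = [40; 1, 1, 3, 40, 3, 1, 1, 80, …] (period length 8).
Convergents:
  p_0/q_0 = 40/1
  p_1/q_1 = 41/1
  p_2/q_2 = 81/2
  p_3/q_3 = 284/7
  p_4/q_4 = 11441/282
  p_5/q_5 = 34607/853
  p_6/q_6 = 46048/1135
  p_7/q_7 = 80655/1988
  p_8/q_8 = 6498448/160175
q_7 = 1988 ≤ 4812 < 160175 = q_8, so the answer is 80655/1988.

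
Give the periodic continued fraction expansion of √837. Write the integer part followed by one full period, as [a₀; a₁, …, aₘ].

[28; 1, 13, 2, 13, 1, 56]

a₀ = ⌊√837⌋ = 28.
With m₀=0, d₀=1 and mₖ₊₁ = dₖaₖ − mₖ, dₖ₊₁ = (n − mₖ₊₁²)/dₖ, aₖ₊₁ = ⌊(a₀+mₖ₊₁)/dₖ₊₁⌋:
  k=1: m=28, d=53, a=1
  k=2: m=25, d=4, a=13
  k=3: m=27, d=27, a=2
  k=4: m=27, d=4, a=13
  k=5: m=25, d=53, a=1
  k=6: m=28, d=1, a=56
d=1 and a=2a₀=56 at k=6, so the next step gives (m, d) = (28, 53) again — its k=1 value — and the period has length 6.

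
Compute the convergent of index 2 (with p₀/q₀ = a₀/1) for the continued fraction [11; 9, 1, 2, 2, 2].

111/10

Using pₖ = aₖpₖ₋₁ + pₖ₋₂, qₖ = aₖqₖ₋₁ + qₖ₋₂ (with p₋₁=1, p₋₂=0, q₋₁=0, q₋₂=1):
  k=0: a=11, p=11, q=1
  k=1: a=9, p=100, q=9
  k=2: a=1, p=111, q=10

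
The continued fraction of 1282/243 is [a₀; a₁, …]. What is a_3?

1

1282 = 5·243 + 67   →  a_0 = 5
243 = 3·67 + 42   →  a_1 = 3
67 = 1·42 + 25   →  a_2 = 1
42 = 1·25 + 17   →  a_3 = 1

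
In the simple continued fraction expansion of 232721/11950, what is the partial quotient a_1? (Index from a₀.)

2

232721 = 19·11950 + 5671   →  a_0 = 19
11950 = 2·5671 + 608   →  a_1 = 2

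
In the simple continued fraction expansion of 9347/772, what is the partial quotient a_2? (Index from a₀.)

9347 = 12·772 + 83   →  a_0 = 12
772 = 9·83 + 25   →  a_1 = 9
83 = 3·25 + 8   →  a_2 = 3

3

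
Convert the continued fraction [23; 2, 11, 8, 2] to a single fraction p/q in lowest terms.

9274/395

Using pₖ = aₖpₖ₋₁ + pₖ₋₂ and qₖ = aₖqₖ₋₁ + qₖ₋₂:
  k=0: a=23, p=23, q=1
  k=1: a=2, p=47, q=2
  k=2: a=11, p=540, q=23
  k=3: a=8, p=4367, q=186
  k=4: a=2, p=9274, q=395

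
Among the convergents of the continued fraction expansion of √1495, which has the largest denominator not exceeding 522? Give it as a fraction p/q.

17902/463

√1495 = [38; 1, 1, 1, 76, …] (period length 4).
Convergents:
  p_0/q_0 = 38/1
  p_1/q_1 = 39/1
  p_2/q_2 = 77/2
  p_3/q_3 = 116/3
  p_4/q_4 = 8893/230
  p_5/q_5 = 9009/233
  p_6/q_6 = 17902/463
  p_7/q_7 = 26911/696
q_6 = 463 ≤ 522 < 696 = q_7, so the answer is 17902/463.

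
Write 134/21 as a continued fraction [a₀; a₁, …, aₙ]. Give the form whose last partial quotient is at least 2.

134 = 6×21 + 8
21 = 2×8 + 5
8 = 1×5 + 3
5 = 1×3 + 2
3 = 1×2 + 1
2 = 2×1 + 0  (stop)
So 134/21 = [6; 2, 1, 1, 1, 2].

[6; 2, 1, 1, 1, 2]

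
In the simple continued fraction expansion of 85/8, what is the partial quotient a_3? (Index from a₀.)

85 = 10·8 + 5   →  a_0 = 10
8 = 1·5 + 3   →  a_1 = 1
5 = 1·3 + 2   →  a_2 = 1
3 = 1·2 + 1   →  a_3 = 1

1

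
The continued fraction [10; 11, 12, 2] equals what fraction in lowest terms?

2795/277

Fold from the inside: start with 2/1.
  12 + 1/2 = 25/2
  11 + 2/25 = 277/25
  10 + 25/277 = 2795/277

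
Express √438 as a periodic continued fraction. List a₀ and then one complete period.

[20; 1, 12, 1, 40]

a₀ = ⌊√438⌋ = 20.
With m₀=0, d₀=1 and mₖ₊₁ = dₖaₖ − mₖ, dₖ₊₁ = (n − mₖ₊₁²)/dₖ, aₖ₊₁ = ⌊(a₀+mₖ₊₁)/dₖ₊₁⌋:
  k=1: m=20, d=38, a=1
  k=2: m=18, d=3, a=12
  k=3: m=18, d=38, a=1
  k=4: m=20, d=1, a=40
d=1 and a=2a₀=40 at k=4, so the next step gives (m, d) = (20, 38) again — its k=1 value — and the period has length 4.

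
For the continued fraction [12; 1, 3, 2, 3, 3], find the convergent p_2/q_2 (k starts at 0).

51/4

Using pₖ = aₖpₖ₋₁ + pₖ₋₂, qₖ = aₖqₖ₋₁ + qₖ₋₂ (with p₋₁=1, p₋₂=0, q₋₁=0, q₋₂=1):
  k=0: a=12, p=12, q=1
  k=1: a=1, p=13, q=1
  k=2: a=3, p=51, q=4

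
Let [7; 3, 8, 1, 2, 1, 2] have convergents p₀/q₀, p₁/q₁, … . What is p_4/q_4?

Using pₖ = aₖpₖ₋₁ + pₖ₋₂, qₖ = aₖqₖ₋₁ + qₖ₋₂ (with p₋₁=1, p₋₂=0, q₋₁=0, q₋₂=1):
  k=0: a=7, p=7, q=1
  k=1: a=3, p=22, q=3
  k=2: a=8, p=183, q=25
  k=3: a=1, p=205, q=28
  k=4: a=2, p=593, q=81

593/81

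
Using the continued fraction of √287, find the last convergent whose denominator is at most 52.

√287 = [16; 1, 15, 1, 32, …] (period length 4).
Convergents:
  p_0/q_0 = 16/1
  p_1/q_1 = 17/1
  p_2/q_2 = 271/16
  p_3/q_3 = 288/17
  p_4/q_4 = 9487/560
q_3 = 17 ≤ 52 < 560 = q_4, so the answer is 288/17.

288/17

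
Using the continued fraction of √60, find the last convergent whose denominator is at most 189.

√60 = [7; 1, 2, 1, 14, …] (period length 4).
Convergents:
  p_0/q_0 = 7/1
  p_1/q_1 = 8/1
  p_2/q_2 = 23/3
  p_3/q_3 = 31/4
  p_4/q_4 = 457/59
  p_5/q_5 = 488/63
  p_6/q_6 = 1433/185
  p_7/q_7 = 1921/248
q_6 = 185 ≤ 189 < 248 = q_7, so the answer is 1433/185.

1433/185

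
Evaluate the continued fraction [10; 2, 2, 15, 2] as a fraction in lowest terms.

Fold from the inside: start with 2/1.
  15 + 1/2 = 31/2
  2 + 2/31 = 64/31
  2 + 31/64 = 159/64
  10 + 64/159 = 1654/159

1654/159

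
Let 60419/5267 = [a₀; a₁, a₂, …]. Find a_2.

8

60419 = 11·5267 + 2482   →  a_0 = 11
5267 = 2·2482 + 303   →  a_1 = 2
2482 = 8·303 + 58   →  a_2 = 8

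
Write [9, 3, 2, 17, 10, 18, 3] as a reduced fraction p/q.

Fold from the inside: start with 3/1.
  18 + 1/3 = 55/3
  10 + 3/55 = 553/55
  17 + 55/553 = 9456/553
  2 + 553/9456 = 19465/9456
  3 + 9456/19465 = 67851/19465
  9 + 19465/67851 = 630124/67851

630124/67851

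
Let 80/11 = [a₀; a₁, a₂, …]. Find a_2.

1

80 = 7·11 + 3   →  a_0 = 7
11 = 3·3 + 2   →  a_1 = 3
3 = 1·2 + 1   →  a_2 = 1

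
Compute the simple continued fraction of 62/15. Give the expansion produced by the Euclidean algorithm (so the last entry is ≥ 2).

62 = 4×15 + 2
15 = 7×2 + 1
2 = 2×1 + 0  (stop)
So 62/15 = [4; 7, 2].

[4; 7, 2]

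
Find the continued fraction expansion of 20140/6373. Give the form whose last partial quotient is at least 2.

[3; 6, 4, 7, 2, 16]

20140 = 3·6373 + 1021
6373 = 6·1021 + 247
1021 = 4·247 + 33
247 = 7·33 + 16
33 = 2·16 + 1
16 = 16·1 + 0  (stop)
So 20140/6373 = [3; 6, 4, 7, 2, 16].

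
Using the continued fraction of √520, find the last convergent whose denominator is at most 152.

1277/56

√520 = [22; 1, 4, 11, 4, 1, 44, …] (period length 6).
Convergents:
  p_0/q_0 = 22/1
  p_1/q_1 = 23/1
  p_2/q_2 = 114/5
  p_3/q_3 = 1277/56
  p_4/q_4 = 5222/229
q_3 = 56 ≤ 152 < 229 = q_4, so the answer is 1277/56.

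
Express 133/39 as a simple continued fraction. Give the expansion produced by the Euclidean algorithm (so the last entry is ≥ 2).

133 = 3×39 + 16
39 = 2×16 + 7
16 = 2×7 + 2
7 = 3×2 + 1
2 = 2×1 + 0  (stop)
So 133/39 = [3; 2, 2, 3, 2].

[3; 2, 2, 3, 2]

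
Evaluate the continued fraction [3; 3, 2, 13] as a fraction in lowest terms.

309/94

Fold from the inside: start with 13/1.
  2 + 1/13 = 27/13
  3 + 13/27 = 94/27
  3 + 27/94 = 309/94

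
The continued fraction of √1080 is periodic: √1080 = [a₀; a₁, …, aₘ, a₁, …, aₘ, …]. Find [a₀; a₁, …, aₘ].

[32; 1, 6, 3, 6, 1, 64]

a₀ = ⌊√1080⌋ = 32.
With m₀=0, d₀=1 and mₖ₊₁ = dₖaₖ − mₖ, dₖ₊₁ = (n − mₖ₊₁²)/dₖ, aₖ₊₁ = ⌊(a₀+mₖ₊₁)/dₖ₊₁⌋:
  k=1: m=32, d=56, a=1
  k=2: m=24, d=9, a=6
  k=3: m=30, d=20, a=3
  k=4: m=30, d=9, a=6
  k=5: m=24, d=56, a=1
  k=6: m=32, d=1, a=64
d=1 and a=2a₀=64 at k=6, so the next step gives (m, d) = (32, 56) again — its k=1 value — and the period has length 6.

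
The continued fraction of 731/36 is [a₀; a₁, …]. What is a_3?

1

731 = 20·36 + 11   →  a_0 = 20
36 = 3·11 + 3   →  a_1 = 3
11 = 3·3 + 2   →  a_2 = 3
3 = 1·2 + 1   →  a_3 = 1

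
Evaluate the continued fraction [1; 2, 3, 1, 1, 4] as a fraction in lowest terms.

Fold from the inside: start with 4/1.
  1 + 1/4 = 5/4
  1 + 4/5 = 9/5
  3 + 5/9 = 32/9
  2 + 9/32 = 73/32
  1 + 32/73 = 105/73

105/73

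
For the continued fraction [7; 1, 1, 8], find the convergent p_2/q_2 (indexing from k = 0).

15/2

Using pₖ = aₖpₖ₋₁ + pₖ₋₂, qₖ = aₖqₖ₋₁ + qₖ₋₂ (with p₋₁=1, p₋₂=0, q₋₁=0, q₋₂=1):
  k=0: a=7, p=7, q=1
  k=1: a=1, p=8, q=1
  k=2: a=1, p=15, q=2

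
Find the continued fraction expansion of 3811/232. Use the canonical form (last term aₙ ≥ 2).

[16; 2, 2, 1, 10, 3]

3811 = 16×232 + 99
232 = 2×99 + 34
99 = 2×34 + 31
34 = 1×31 + 3
31 = 10×3 + 1
3 = 3×1 + 0  (stop)
So 3811/232 = [16; 2, 2, 1, 10, 3].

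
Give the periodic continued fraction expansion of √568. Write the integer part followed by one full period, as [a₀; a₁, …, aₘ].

a₀ = ⌊√568⌋ = 23.
With m₀=0, d₀=1 and mₖ₊₁ = dₖaₖ − mₖ, dₖ₊₁ = (n − mₖ₊₁²)/dₖ, aₖ₊₁ = ⌊(a₀+mₖ₊₁)/dₖ₊₁⌋:
  k=1: m=23, d=39, a=1
  k=2: m=16, d=8, a=4
  k=3: m=16, d=39, a=1
  k=4: m=23, d=1, a=46
d=1 and a=2a₀=46 at k=4, so the next step gives (m, d) = (23, 39) again — its k=1 value — and the period has length 4.

[23; 1, 4, 1, 46]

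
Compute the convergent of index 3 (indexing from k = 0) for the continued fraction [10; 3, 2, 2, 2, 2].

Using pₖ = aₖpₖ₋₁ + pₖ₋₂, qₖ = aₖqₖ₋₁ + qₖ₋₂ (with p₋₁=1, p₋₂=0, q₋₁=0, q₋₂=1):
  k=0: a=10, p=10, q=1
  k=1: a=3, p=31, q=3
  k=2: a=2, p=72, q=7
  k=3: a=2, p=175, q=17

175/17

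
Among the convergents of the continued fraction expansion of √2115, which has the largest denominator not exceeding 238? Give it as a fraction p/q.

√2115 = [45; 1, 90, …] (period length 2).
Convergents:
  p_0/q_0 = 45/1
  p_1/q_1 = 46/1
  p_2/q_2 = 4185/91
  p_3/q_3 = 4231/92
  p_4/q_4 = 384975/8371
q_3 = 92 ≤ 238 < 8371 = q_4, so the answer is 4231/92.

4231/92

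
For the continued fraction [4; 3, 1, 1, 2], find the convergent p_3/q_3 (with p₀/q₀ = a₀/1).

30/7

Using pₖ = aₖpₖ₋₁ + pₖ₋₂, qₖ = aₖqₖ₋₁ + qₖ₋₂ (with p₋₁=1, p₋₂=0, q₋₁=0, q₋₂=1):
  k=0: a=4, p=4, q=1
  k=1: a=3, p=13, q=3
  k=2: a=1, p=17, q=4
  k=3: a=1, p=30, q=7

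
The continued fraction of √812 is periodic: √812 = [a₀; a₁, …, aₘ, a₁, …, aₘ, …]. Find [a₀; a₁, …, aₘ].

a₀ = ⌊√812⌋ = 28.
With m₀=0, d₀=1 and mₖ₊₁ = dₖaₖ − mₖ, dₖ₊₁ = (n − mₖ₊₁²)/dₖ, aₖ₊₁ = ⌊(a₀+mₖ₊₁)/dₖ₊₁⌋:
  k=1: m=28, d=28, a=2
  k=2: m=28, d=1, a=56
d=1 and a=2a₀=56 at k=2, so the next step gives (m, d) = (28, 28) again — its k=1 value — and the period has length 2.

[28; 2, 56]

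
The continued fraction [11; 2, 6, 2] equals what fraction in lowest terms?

Fold from the inside: start with 2/1.
  6 + 1/2 = 13/2
  2 + 2/13 = 28/13
  11 + 13/28 = 321/28

321/28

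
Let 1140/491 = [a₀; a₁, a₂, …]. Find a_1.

3

1140 = 2·491 + 158   →  a_0 = 2
491 = 3·158 + 17   →  a_1 = 3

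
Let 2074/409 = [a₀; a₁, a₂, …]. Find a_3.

1

2074 = 5·409 + 29   →  a_0 = 5
409 = 14·29 + 3   →  a_1 = 14
29 = 9·3 + 2   →  a_2 = 9
3 = 1·2 + 1   →  a_3 = 1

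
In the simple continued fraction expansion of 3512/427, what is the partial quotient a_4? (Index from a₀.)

3512 = 8·427 + 96   →  a_0 = 8
427 = 4·96 + 43   →  a_1 = 4
96 = 2·43 + 10   →  a_2 = 2
43 = 4·10 + 3   →  a_3 = 4
10 = 3·3 + 1   →  a_4 = 3

3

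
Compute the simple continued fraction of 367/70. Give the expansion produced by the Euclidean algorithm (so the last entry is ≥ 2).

[5; 4, 8, 2]

367 = 5·70 + 17
70 = 4·17 + 2
17 = 8·2 + 1
2 = 2·1 + 0  (stop)
So 367/70 = [5; 4, 8, 2].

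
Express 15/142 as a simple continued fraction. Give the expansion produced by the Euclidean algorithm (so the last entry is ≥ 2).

15 = 0×142 + 15
142 = 9×15 + 7
15 = 2×7 + 1
7 = 7×1 + 0  (stop)
So 15/142 = [0; 9, 2, 7].

[0; 9, 2, 7]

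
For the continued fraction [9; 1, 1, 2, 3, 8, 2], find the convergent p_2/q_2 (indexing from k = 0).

Using pₖ = aₖpₖ₋₁ + pₖ₋₂, qₖ = aₖqₖ₋₁ + qₖ₋₂ (with p₋₁=1, p₋₂=0, q₋₁=0, q₋₂=1):
  k=0: a=9, p=9, q=1
  k=1: a=1, p=10, q=1
  k=2: a=1, p=19, q=2

19/2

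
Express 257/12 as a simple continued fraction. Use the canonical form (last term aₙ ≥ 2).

257 = 21*12 + 5
12 = 2*5 + 2
5 = 2*2 + 1
2 = 2*1 + 0  (stop)
So 257/12 = [21; 2, 2, 2].

[21; 2, 2, 2]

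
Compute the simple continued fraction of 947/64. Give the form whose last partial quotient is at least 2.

947 = 14×64 + 51
64 = 1×51 + 13
51 = 3×13 + 12
13 = 1×12 + 1
12 = 12×1 + 0  (stop)
So 947/64 = [14; 1, 3, 1, 12].

[14; 1, 3, 1, 12]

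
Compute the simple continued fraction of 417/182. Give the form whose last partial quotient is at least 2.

417 = 2*182 + 53
182 = 3*53 + 23
53 = 2*23 + 7
23 = 3*7 + 2
7 = 3*2 + 1
2 = 2*1 + 0  (stop)
So 417/182 = [2; 3, 2, 3, 3, 2].

[2; 3, 2, 3, 3, 2]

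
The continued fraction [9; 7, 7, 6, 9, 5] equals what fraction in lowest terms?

Using pₖ = aₖpₖ₋₁ + pₖ₋₂ and qₖ = aₖqₖ₋₁ + qₖ₋₂:
  k=0: a=9, p=9, q=1
  k=1: a=7, p=64, q=7
  k=2: a=7, p=457, q=50
  k=3: a=6, p=2806, q=307
  k=4: a=9, p=25711, q=2813
  k=5: a=5, p=131361, q=14372

131361/14372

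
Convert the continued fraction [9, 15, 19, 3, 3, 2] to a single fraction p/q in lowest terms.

Using pₖ = aₖpₖ₋₁ + pₖ₋₂ and qₖ = aₖqₖ₋₁ + qₖ₋₂:
  k=0: a=9, p=9, q=1
  k=1: a=15, p=136, q=15
  k=2: a=19, p=2593, q=286
  k=3: a=3, p=7915, q=873
  k=4: a=3, p=26338, q=2905
  k=5: a=2, p=60591, q=6683

60591/6683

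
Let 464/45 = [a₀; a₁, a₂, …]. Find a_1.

464 = 10·45 + 14   →  a_0 = 10
45 = 3·14 + 3   →  a_1 = 3

3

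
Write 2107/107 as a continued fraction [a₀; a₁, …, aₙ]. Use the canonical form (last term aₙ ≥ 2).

[19; 1, 2, 4, 8]

2107 = 19*107 + 74
107 = 1*74 + 33
74 = 2*33 + 8
33 = 4*8 + 1
8 = 8*1 + 0  (stop)
So 2107/107 = [19; 1, 2, 4, 8].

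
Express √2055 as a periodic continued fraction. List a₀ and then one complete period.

a₀ = ⌊√2055⌋ = 45.
With m₀=0, d₀=1 and mₖ₊₁ = dₖaₖ − mₖ, dₖ₊₁ = (n − mₖ₊₁²)/dₖ, aₖ₊₁ = ⌊(a₀+mₖ₊₁)/dₖ₊₁⌋:
  k=1: m=45, d=30, a=3
  k=2: m=45, d=1, a=90
d=1 and a=2a₀=90 at k=2, so the next step gives (m, d) = (45, 30) again — its k=1 value — and the period has length 2.

[45; 3, 90]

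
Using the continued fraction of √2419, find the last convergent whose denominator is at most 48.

√2419 = [49; 5, 2, 5, 98, …] (period length 4).
Convergents:
  p_0/q_0 = 49/1
  p_1/q_1 = 246/5
  p_2/q_2 = 541/11
  p_3/q_3 = 2951/60
q_2 = 11 ≤ 48 < 60 = q_3, so the answer is 541/11.

541/11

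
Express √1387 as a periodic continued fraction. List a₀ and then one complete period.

a₀ = ⌊√1387⌋ = 37.
With m₀=0, d₀=1 and mₖ₊₁ = dₖaₖ − mₖ, dₖ₊₁ = (n − mₖ₊₁²)/dₖ, aₖ₊₁ = ⌊(a₀+mₖ₊₁)/dₖ₊₁⌋:
  k=1: m=37, d=18, a=4
  k=2: m=35, d=9, a=8
  k=3: m=37, d=2, a=37
  k=4: m=37, d=9, a=8
  k=5: m=35, d=18, a=4
  k=6: m=37, d=1, a=74
d=1 and a=2a₀=74 at k=6, so the next step gives (m, d) = (37, 18) again — its k=1 value — and the period has length 6.

[37; 4, 8, 37, 8, 4, 74]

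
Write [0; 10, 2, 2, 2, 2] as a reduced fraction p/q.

Fold from the inside: start with 2/1.
  2 + 1/2 = 5/2
  2 + 2/5 = 12/5
  2 + 5/12 = 29/12
  10 + 12/29 = 302/29
  0 + 29/302 = 29/302

29/302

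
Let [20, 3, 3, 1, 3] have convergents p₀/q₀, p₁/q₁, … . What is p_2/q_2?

Using pₖ = aₖpₖ₋₁ + pₖ₋₂, qₖ = aₖqₖ₋₁ + qₖ₋₂ (with p₋₁=1, p₋₂=0, q₋₁=0, q₋₂=1):
  k=0: a=20, p=20, q=1
  k=1: a=3, p=61, q=3
  k=2: a=3, p=203, q=10

203/10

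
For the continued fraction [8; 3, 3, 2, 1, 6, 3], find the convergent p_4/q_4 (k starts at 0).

274/33

Using pₖ = aₖpₖ₋₁ + pₖ₋₂, qₖ = aₖqₖ₋₁ + qₖ₋₂ (with p₋₁=1, p₋₂=0, q₋₁=0, q₋₂=1):
  k=0: a=8, p=8, q=1
  k=1: a=3, p=25, q=3
  k=2: a=3, p=83, q=10
  k=3: a=2, p=191, q=23
  k=4: a=1, p=274, q=33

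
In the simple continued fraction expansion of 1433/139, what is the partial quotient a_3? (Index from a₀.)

1433 = 10·139 + 43   →  a_0 = 10
139 = 3·43 + 10   →  a_1 = 3
43 = 4·10 + 3   →  a_2 = 4
10 = 3·3 + 1   →  a_3 = 3

3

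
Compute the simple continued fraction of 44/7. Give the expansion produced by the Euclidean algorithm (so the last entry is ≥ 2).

[6; 3, 2]

44 = 6*7 + 2
7 = 3*2 + 1
2 = 2*1 + 0  (stop)
So 44/7 = [6; 3, 2].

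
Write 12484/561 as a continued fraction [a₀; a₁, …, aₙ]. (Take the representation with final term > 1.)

12484 = 22*561 + 142
561 = 3*142 + 135
142 = 1*135 + 7
135 = 19*7 + 2
7 = 3*2 + 1
2 = 2*1 + 0  (stop)
So 12484/561 = [22; 3, 1, 19, 3, 2].

[22; 3, 1, 19, 3, 2]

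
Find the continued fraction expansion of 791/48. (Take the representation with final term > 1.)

[16; 2, 11, 2]

791 = 16·48 + 23
48 = 2·23 + 2
23 = 11·2 + 1
2 = 2·1 + 0  (stop)
So 791/48 = [16; 2, 11, 2].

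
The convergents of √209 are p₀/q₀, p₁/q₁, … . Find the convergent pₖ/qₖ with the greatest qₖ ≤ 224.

1171/81

√209 = [14; 2, 5, 3, 2, 3, 5, 2, 28, …] (period length 8).
Convergents:
  p_0/q_0 = 14/1
  p_1/q_1 = 29/2
  p_2/q_2 = 159/11
  p_3/q_3 = 506/35
  p_4/q_4 = 1171/81
  p_5/q_5 = 4019/278
q_4 = 81 ≤ 224 < 278 = q_5, so the answer is 1171/81.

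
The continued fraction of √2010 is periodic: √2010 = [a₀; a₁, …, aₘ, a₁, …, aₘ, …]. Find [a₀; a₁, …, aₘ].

[44; 1, 4, 1, 88]

a₀ = ⌊√2010⌋ = 44.
With m₀=0, d₀=1 and mₖ₊₁ = dₖaₖ − mₖ, dₖ₊₁ = (n − mₖ₊₁²)/dₖ, aₖ₊₁ = ⌊(a₀+mₖ₊₁)/dₖ₊₁⌋:
  k=1: m=44, d=74, a=1
  k=2: m=30, d=15, a=4
  k=3: m=30, d=74, a=1
  k=4: m=44, d=1, a=88
d=1 and a=2a₀=88 at k=4, so the next step gives (m, d) = (44, 74) again — its k=1 value — and the period has length 4.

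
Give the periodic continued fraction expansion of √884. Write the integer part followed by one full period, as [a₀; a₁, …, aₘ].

a₀ = ⌊√884⌋ = 29.
With m₀=0, d₀=1 and mₖ₊₁ = dₖaₖ − mₖ, dₖ₊₁ = (n − mₖ₊₁²)/dₖ, aₖ₊₁ = ⌊(a₀+mₖ₊₁)/dₖ₊₁⌋:
  k=1: m=29, d=43, a=1
  k=2: m=14, d=16, a=2
  k=3: m=18, d=35, a=1
  k=4: m=17, d=17, a=2
  k=5: m=17, d=35, a=1
  k=6: m=18, d=16, a=2
  k=7: m=14, d=43, a=1
  k=8: m=29, d=1, a=58
d=1 and a=2a₀=58 at k=8, so the next step gives (m, d) = (29, 43) again — its k=1 value — and the period has length 8.

[29; 1, 2, 1, 2, 1, 2, 1, 58]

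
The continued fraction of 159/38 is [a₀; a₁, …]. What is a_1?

5

159 = 4·38 + 7   →  a_0 = 4
38 = 5·7 + 3   →  a_1 = 5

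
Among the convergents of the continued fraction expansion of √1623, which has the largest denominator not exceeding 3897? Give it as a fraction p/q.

√1623 = [40; 3, 2, 26, 2, 3, 80, …] (period length 6).
Convergents:
  p_0/q_0 = 40/1
  p_1/q_1 = 121/3
  p_2/q_2 = 282/7
  p_3/q_3 = 7453/185
  p_4/q_4 = 15188/377
  p_5/q_5 = 53017/1316
  p_6/q_6 = 4256548/105657
q_5 = 1316 ≤ 3897 < 105657 = q_6, so the answer is 53017/1316.

53017/1316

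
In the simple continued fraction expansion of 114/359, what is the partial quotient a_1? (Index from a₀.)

3

114 = 0·359 + 114   →  a_0 = 0
359 = 3·114 + 17   →  a_1 = 3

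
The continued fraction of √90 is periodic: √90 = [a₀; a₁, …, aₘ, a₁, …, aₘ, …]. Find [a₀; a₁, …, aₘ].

[9; 2, 18]

a₀ = ⌊√90⌋ = 9.
With m₀=0, d₀=1 and mₖ₊₁ = dₖaₖ − mₖ, dₖ₊₁ = (n − mₖ₊₁²)/dₖ, aₖ₊₁ = ⌊(a₀+mₖ₊₁)/dₖ₊₁⌋:
  k=1: m=9, d=9, a=2
  k=2: m=9, d=1, a=18
d=1 and a=2a₀=18 at k=2, so the next step gives (m, d) = (9, 9) again — its k=1 value — and the period has length 2.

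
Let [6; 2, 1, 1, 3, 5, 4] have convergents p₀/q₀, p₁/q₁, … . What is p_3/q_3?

32/5

Using pₖ = aₖpₖ₋₁ + pₖ₋₂, qₖ = aₖqₖ₋₁ + qₖ₋₂ (with p₋₁=1, p₋₂=0, q₋₁=0, q₋₂=1):
  k=0: a=6, p=6, q=1
  k=1: a=2, p=13, q=2
  k=2: a=1, p=19, q=3
  k=3: a=1, p=32, q=5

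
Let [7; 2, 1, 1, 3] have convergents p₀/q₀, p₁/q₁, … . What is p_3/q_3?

Using pₖ = aₖpₖ₋₁ + pₖ₋₂, qₖ = aₖqₖ₋₁ + qₖ₋₂ (with p₋₁=1, p₋₂=0, q₋₁=0, q₋₂=1):
  k=0: a=7, p=7, q=1
  k=1: a=2, p=15, q=2
  k=2: a=1, p=22, q=3
  k=3: a=1, p=37, q=5

37/5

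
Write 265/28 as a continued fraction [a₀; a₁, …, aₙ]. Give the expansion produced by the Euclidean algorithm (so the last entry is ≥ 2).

265 = 9·28 + 13
28 = 2·13 + 2
13 = 6·2 + 1
2 = 2·1 + 0  (stop)
So 265/28 = [9; 2, 6, 2].

[9; 2, 6, 2]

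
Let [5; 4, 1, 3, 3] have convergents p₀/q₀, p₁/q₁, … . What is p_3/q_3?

99/19

Using pₖ = aₖpₖ₋₁ + pₖ₋₂, qₖ = aₖqₖ₋₁ + qₖ₋₂ (with p₋₁=1, p₋₂=0, q₋₁=0, q₋₂=1):
  k=0: a=5, p=5, q=1
  k=1: a=4, p=21, q=4
  k=2: a=1, p=26, q=5
  k=3: a=3, p=99, q=19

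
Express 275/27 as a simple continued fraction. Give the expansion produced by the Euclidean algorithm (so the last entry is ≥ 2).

[10; 5, 2, 2]

275 = 10·27 + 5
27 = 5·5 + 2
5 = 2·2 + 1
2 = 2·1 + 0  (stop)
So 275/27 = [10; 5, 2, 2].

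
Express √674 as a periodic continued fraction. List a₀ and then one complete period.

a₀ = ⌊√674⌋ = 25.
With m₀=0, d₀=1 and mₖ₊₁ = dₖaₖ − mₖ, dₖ₊₁ = (n − mₖ₊₁²)/dₖ, aₖ₊₁ = ⌊(a₀+mₖ₊₁)/dₖ₊₁⌋:
  k=1: m=25, d=49, a=1
  k=2: m=24, d=2, a=24
  k=3: m=24, d=49, a=1
  k=4: m=25, d=1, a=50
d=1 and a=2a₀=50 at k=4, so the next step gives (m, d) = (25, 49) again — its k=1 value — and the period has length 4.

[25; 1, 24, 1, 50]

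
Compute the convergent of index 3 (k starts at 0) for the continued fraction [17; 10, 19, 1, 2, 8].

Using pₖ = aₖpₖ₋₁ + pₖ₋₂, qₖ = aₖqₖ₋₁ + qₖ₋₂ (with p₋₁=1, p₋₂=0, q₋₁=0, q₋₂=1):
  k=0: a=17, p=17, q=1
  k=1: a=10, p=171, q=10
  k=2: a=19, p=3266, q=191
  k=3: a=1, p=3437, q=201

3437/201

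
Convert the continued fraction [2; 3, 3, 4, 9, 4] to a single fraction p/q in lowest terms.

3755/1631

Using pₖ = aₖpₖ₋₁ + pₖ₋₂ and qₖ = aₖqₖ₋₁ + qₖ₋₂:
  k=0: a=2, p=2, q=1
  k=1: a=3, p=7, q=3
  k=2: a=3, p=23, q=10
  k=3: a=4, p=99, q=43
  k=4: a=9, p=914, q=397
  k=5: a=4, p=3755, q=1631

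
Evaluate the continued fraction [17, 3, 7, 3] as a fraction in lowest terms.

Using pₖ = aₖpₖ₋₁ + pₖ₋₂ and qₖ = aₖqₖ₋₁ + qₖ₋₂:
  k=0: a=17, p=17, q=1
  k=1: a=3, p=52, q=3
  k=2: a=7, p=381, q=22
  k=3: a=3, p=1195, q=69

1195/69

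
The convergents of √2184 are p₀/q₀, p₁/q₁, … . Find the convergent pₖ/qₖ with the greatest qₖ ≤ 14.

514/11

√2184 = [46; 1, 2, 1, 2, 1, 92, …] (period length 6).
Convergents:
  p_0/q_0 = 46/1
  p_1/q_1 = 47/1
  p_2/q_2 = 140/3
  p_3/q_3 = 187/4
  p_4/q_4 = 514/11
  p_5/q_5 = 701/15
q_4 = 11 ≤ 14 < 15 = q_5, so the answer is 514/11.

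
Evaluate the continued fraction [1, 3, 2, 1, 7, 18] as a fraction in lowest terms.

1813/1396

Using pₖ = aₖpₖ₋₁ + pₖ₋₂ and qₖ = aₖqₖ₋₁ + qₖ₋₂:
  k=0: a=1, p=1, q=1
  k=1: a=3, p=4, q=3
  k=2: a=2, p=9, q=7
  k=3: a=1, p=13, q=10
  k=4: a=7, p=100, q=77
  k=5: a=18, p=1813, q=1396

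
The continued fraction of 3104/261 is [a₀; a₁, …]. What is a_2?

3104 = 11·261 + 233   →  a_0 = 11
261 = 1·233 + 28   →  a_1 = 1
233 = 8·28 + 9   →  a_2 = 8

8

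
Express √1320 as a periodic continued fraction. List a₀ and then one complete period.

[36; 3, 72]

a₀ = ⌊√1320⌋ = 36.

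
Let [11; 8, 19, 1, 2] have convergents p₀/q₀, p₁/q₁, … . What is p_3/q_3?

Using pₖ = aₖpₖ₋₁ + pₖ₋₂, qₖ = aₖqₖ₋₁ + qₖ₋₂ (with p₋₁=1, p₋₂=0, q₋₁=0, q₋₂=1):
  k=0: a=11, p=11, q=1
  k=1: a=8, p=89, q=8
  k=2: a=19, p=1702, q=153
  k=3: a=1, p=1791, q=161

1791/161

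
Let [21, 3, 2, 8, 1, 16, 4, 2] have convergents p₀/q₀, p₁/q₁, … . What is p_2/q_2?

Using pₖ = aₖpₖ₋₁ + pₖ₋₂, qₖ = aₖqₖ₋₁ + qₖ₋₂ (with p₋₁=1, p₋₂=0, q₋₁=0, q₋₂=1):
  k=0: a=21, p=21, q=1
  k=1: a=3, p=64, q=3
  k=2: a=2, p=149, q=7

149/7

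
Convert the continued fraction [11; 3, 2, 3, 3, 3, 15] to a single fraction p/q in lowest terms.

45097/3994

Using pₖ = aₖpₖ₋₁ + pₖ₋₂ and qₖ = aₖqₖ₋₁ + qₖ₋₂:
  k=0: a=11, p=11, q=1
  k=1: a=3, p=34, q=3
  k=2: a=2, p=79, q=7
  k=3: a=3, p=271, q=24
  k=4: a=3, p=892, q=79
  k=5: a=3, p=2947, q=261
  k=6: a=15, p=45097, q=3994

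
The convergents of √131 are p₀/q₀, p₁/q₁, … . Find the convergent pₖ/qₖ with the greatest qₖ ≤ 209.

1156/101

√131 = [11; 2, 4, 11, 4, 2, 22, …] (period length 6).
Convergents:
  p_0/q_0 = 11/1
  p_1/q_1 = 23/2
  p_2/q_2 = 103/9
  p_3/q_3 = 1156/101
  p_4/q_4 = 4727/413
q_3 = 101 ≤ 209 < 413 = q_4, so the answer is 1156/101.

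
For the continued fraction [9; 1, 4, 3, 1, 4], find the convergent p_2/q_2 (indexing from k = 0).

Using pₖ = aₖpₖ₋₁ + pₖ₋₂, qₖ = aₖqₖ₋₁ + qₖ₋₂ (with p₋₁=1, p₋₂=0, q₋₁=0, q₋₂=1):
  k=0: a=9, p=9, q=1
  k=1: a=1, p=10, q=1
  k=2: a=4, p=49, q=5

49/5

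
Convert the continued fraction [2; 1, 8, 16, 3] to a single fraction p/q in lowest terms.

Using pₖ = aₖpₖ₋₁ + pₖ₋₂ and qₖ = aₖqₖ₋₁ + qₖ₋₂:
  k=0: a=2, p=2, q=1
  k=1: a=1, p=3, q=1
  k=2: a=8, p=26, q=9
  k=3: a=16, p=419, q=145
  k=4: a=3, p=1283, q=444

1283/444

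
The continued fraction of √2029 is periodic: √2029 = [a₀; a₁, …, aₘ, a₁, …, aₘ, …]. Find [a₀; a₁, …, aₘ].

[45; 22, 1, 1, 22, 90]

a₀ = ⌊√2029⌋ = 45.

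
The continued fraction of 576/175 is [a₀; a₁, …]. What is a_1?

576 = 3·175 + 51   →  a_0 = 3
175 = 3·51 + 22   →  a_1 = 3

3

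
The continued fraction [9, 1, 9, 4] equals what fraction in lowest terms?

406/41

Fold from the inside: start with 4/1.
  9 + 1/4 = 37/4
  1 + 4/37 = 41/37
  9 + 37/41 = 406/41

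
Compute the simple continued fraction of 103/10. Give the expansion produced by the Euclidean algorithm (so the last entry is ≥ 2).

103 = 10*10 + 3
10 = 3*3 + 1
3 = 3*1 + 0  (stop)
So 103/10 = [10; 3, 3].

[10; 3, 3]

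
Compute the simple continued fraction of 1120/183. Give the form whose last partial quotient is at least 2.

1120 = 6*183 + 22
183 = 8*22 + 7
22 = 3*7 + 1
7 = 7*1 + 0  (stop)
So 1120/183 = [6; 8, 3, 7].

[6; 8, 3, 7]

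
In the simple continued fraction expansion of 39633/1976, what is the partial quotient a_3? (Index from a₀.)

39633 = 20·1976 + 113   →  a_0 = 20
1976 = 17·113 + 55   →  a_1 = 17
113 = 2·55 + 3   →  a_2 = 2
55 = 18·3 + 1   →  a_3 = 18

18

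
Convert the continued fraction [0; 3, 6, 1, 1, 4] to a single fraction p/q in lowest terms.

Using pₖ = aₖpₖ₋₁ + pₖ₋₂ and qₖ = aₖqₖ₋₁ + qₖ₋₂:
  k=0: a=0, p=0, q=1
  k=1: a=3, p=1, q=3
  k=2: a=6, p=6, q=19
  k=3: a=1, p=7, q=22
  k=4: a=1, p=13, q=41
  k=5: a=4, p=59, q=186

59/186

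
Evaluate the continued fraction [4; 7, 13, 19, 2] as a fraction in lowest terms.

Using pₖ = aₖpₖ₋₁ + pₖ₋₂ and qₖ = aₖqₖ₋₁ + qₖ₋₂:
  k=0: a=4, p=4, q=1
  k=1: a=7, p=29, q=7
  k=2: a=13, p=381, q=92
  k=3: a=19, p=7268, q=1755
  k=4: a=2, p=14917, q=3602

14917/3602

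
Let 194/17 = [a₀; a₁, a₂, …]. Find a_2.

2

194 = 11·17 + 7   →  a_0 = 11
17 = 2·7 + 3   →  a_1 = 2
7 = 2·3 + 1   →  a_2 = 2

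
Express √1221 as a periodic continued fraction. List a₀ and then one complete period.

[34; 1, 16, 2, 16, 1, 68]

a₀ = ⌊√1221⌋ = 34.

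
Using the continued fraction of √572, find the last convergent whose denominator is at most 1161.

13752/575

√572 = [23; 1, 10, 1, 46, …] (period length 4).
Convergents:
  p_0/q_0 = 23/1
  p_1/q_1 = 24/1
  p_2/q_2 = 263/11
  p_3/q_3 = 287/12
  p_4/q_4 = 13465/563
  p_5/q_5 = 13752/575
  p_6/q_6 = 150985/6313
q_5 = 575 ≤ 1161 < 6313 = q_6, so the answer is 13752/575.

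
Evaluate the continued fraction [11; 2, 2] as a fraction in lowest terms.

Fold from the inside: start with 2/1.
  2 + 1/2 = 5/2
  11 + 2/5 = 57/5

57/5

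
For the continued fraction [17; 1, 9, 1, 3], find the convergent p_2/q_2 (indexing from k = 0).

179/10

Using pₖ = aₖpₖ₋₁ + pₖ₋₂, qₖ = aₖqₖ₋₁ + qₖ₋₂ (with p₋₁=1, p₋₂=0, q₋₁=0, q₋₂=1):
  k=0: a=17, p=17, q=1
  k=1: a=1, p=18, q=1
  k=2: a=9, p=179, q=10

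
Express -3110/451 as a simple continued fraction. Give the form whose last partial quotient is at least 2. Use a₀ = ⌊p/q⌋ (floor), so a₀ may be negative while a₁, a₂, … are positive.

-3110 = -7×451 + 47
451 = 9×47 + 28
47 = 1×28 + 19
28 = 1×19 + 9
19 = 2×9 + 1
9 = 9×1 + 0  (stop)
So -3110/451 = [-7; 9, 1, 1, 2, 9].

[-7; 9, 1, 1, 2, 9]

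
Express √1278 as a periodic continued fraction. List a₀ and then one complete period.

[35; 1, 2, 1, 70]

a₀ = ⌊√1278⌋ = 35.
With m₀=0, d₀=1 and mₖ₊₁ = dₖaₖ − mₖ, dₖ₊₁ = (n − mₖ₊₁²)/dₖ, aₖ₊₁ = ⌊(a₀+mₖ₊₁)/dₖ₊₁⌋:
  k=1: m=35, d=53, a=1
  k=2: m=18, d=18, a=2
  k=3: m=18, d=53, a=1
  k=4: m=35, d=1, a=70
d=1 and a=2a₀=70 at k=4, so the next step gives (m, d) = (35, 53) again — its k=1 value — and the period has length 4.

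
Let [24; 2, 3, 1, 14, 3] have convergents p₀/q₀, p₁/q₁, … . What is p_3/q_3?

220/9

Using pₖ = aₖpₖ₋₁ + pₖ₋₂, qₖ = aₖqₖ₋₁ + qₖ₋₂ (with p₋₁=1, p₋₂=0, q₋₁=0, q₋₂=1):
  k=0: a=24, p=24, q=1
  k=1: a=2, p=49, q=2
  k=2: a=3, p=171, q=7
  k=3: a=1, p=220, q=9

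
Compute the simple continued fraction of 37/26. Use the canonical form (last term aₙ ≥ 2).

[1; 2, 2, 1, 3]

37 = 1×26 + 11
26 = 2×11 + 4
11 = 2×4 + 3
4 = 1×3 + 1
3 = 3×1 + 0  (stop)
So 37/26 = [1; 2, 2, 1, 3].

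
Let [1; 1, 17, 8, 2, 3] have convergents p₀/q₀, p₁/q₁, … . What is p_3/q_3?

282/145

Using pₖ = aₖpₖ₋₁ + pₖ₋₂, qₖ = aₖqₖ₋₁ + qₖ₋₂ (with p₋₁=1, p₋₂=0, q₋₁=0, q₋₂=1):
  k=0: a=1, p=1, q=1
  k=1: a=1, p=2, q=1
  k=2: a=17, p=35, q=18
  k=3: a=8, p=282, q=145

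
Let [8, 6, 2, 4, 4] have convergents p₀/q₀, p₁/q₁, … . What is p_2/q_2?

106/13

Using pₖ = aₖpₖ₋₁ + pₖ₋₂, qₖ = aₖqₖ₋₁ + qₖ₋₂ (with p₋₁=1, p₋₂=0, q₋₁=0, q₋₂=1):
  k=0: a=8, p=8, q=1
  k=1: a=6, p=49, q=6
  k=2: a=2, p=106, q=13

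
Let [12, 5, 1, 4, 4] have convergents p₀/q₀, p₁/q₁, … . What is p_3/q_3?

Using pₖ = aₖpₖ₋₁ + pₖ₋₂, qₖ = aₖqₖ₋₁ + qₖ₋₂ (with p₋₁=1, p₋₂=0, q₋₁=0, q₋₂=1):
  k=0: a=12, p=12, q=1
  k=1: a=5, p=61, q=5
  k=2: a=1, p=73, q=6
  k=3: a=4, p=353, q=29

353/29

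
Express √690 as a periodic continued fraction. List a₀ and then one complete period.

a₀ = ⌊√690⌋ = 26.
With m₀=0, d₀=1 and mₖ₊₁ = dₖaₖ − mₖ, dₖ₊₁ = (n − mₖ₊₁²)/dₖ, aₖ₊₁ = ⌊(a₀+mₖ₊₁)/dₖ₊₁⌋:
  k=1: m=26, d=14, a=3
  k=2: m=16, d=31, a=1
  k=3: m=15, d=15, a=2
  k=4: m=15, d=31, a=1
  k=5: m=16, d=14, a=3
  k=6: m=26, d=1, a=52
d=1 and a=2a₀=52 at k=6, so the next step gives (m, d) = (26, 14) again — its k=1 value — and the period has length 6.

[26; 3, 1, 2, 1, 3, 52]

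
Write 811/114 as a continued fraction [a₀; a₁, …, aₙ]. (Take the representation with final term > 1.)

[7; 8, 1, 3, 3]

811 = 7×114 + 13
114 = 8×13 + 10
13 = 1×10 + 3
10 = 3×3 + 1
3 = 3×1 + 0  (stop)
So 811/114 = [7; 8, 1, 3, 3].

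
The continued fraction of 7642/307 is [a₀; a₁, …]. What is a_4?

3

7642 = 24·307 + 274   →  a_0 = 24
307 = 1·274 + 33   →  a_1 = 1
274 = 8·33 + 10   →  a_2 = 8
33 = 3·10 + 3   →  a_3 = 3
10 = 3·3 + 1   →  a_4 = 3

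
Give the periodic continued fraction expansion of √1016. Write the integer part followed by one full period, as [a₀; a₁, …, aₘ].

[31; 1, 6, 1, 62]

a₀ = ⌊√1016⌋ = 31.
With m₀=0, d₀=1 and mₖ₊₁ = dₖaₖ − mₖ, dₖ₊₁ = (n − mₖ₊₁²)/dₖ, aₖ₊₁ = ⌊(a₀+mₖ₊₁)/dₖ₊₁⌋:
  k=1: m=31, d=55, a=1
  k=2: m=24, d=8, a=6
  k=3: m=24, d=55, a=1
  k=4: m=31, d=1, a=62
d=1 and a=2a₀=62 at k=4, so the next step gives (m, d) = (31, 55) again — its k=1 value — and the period has length 4.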